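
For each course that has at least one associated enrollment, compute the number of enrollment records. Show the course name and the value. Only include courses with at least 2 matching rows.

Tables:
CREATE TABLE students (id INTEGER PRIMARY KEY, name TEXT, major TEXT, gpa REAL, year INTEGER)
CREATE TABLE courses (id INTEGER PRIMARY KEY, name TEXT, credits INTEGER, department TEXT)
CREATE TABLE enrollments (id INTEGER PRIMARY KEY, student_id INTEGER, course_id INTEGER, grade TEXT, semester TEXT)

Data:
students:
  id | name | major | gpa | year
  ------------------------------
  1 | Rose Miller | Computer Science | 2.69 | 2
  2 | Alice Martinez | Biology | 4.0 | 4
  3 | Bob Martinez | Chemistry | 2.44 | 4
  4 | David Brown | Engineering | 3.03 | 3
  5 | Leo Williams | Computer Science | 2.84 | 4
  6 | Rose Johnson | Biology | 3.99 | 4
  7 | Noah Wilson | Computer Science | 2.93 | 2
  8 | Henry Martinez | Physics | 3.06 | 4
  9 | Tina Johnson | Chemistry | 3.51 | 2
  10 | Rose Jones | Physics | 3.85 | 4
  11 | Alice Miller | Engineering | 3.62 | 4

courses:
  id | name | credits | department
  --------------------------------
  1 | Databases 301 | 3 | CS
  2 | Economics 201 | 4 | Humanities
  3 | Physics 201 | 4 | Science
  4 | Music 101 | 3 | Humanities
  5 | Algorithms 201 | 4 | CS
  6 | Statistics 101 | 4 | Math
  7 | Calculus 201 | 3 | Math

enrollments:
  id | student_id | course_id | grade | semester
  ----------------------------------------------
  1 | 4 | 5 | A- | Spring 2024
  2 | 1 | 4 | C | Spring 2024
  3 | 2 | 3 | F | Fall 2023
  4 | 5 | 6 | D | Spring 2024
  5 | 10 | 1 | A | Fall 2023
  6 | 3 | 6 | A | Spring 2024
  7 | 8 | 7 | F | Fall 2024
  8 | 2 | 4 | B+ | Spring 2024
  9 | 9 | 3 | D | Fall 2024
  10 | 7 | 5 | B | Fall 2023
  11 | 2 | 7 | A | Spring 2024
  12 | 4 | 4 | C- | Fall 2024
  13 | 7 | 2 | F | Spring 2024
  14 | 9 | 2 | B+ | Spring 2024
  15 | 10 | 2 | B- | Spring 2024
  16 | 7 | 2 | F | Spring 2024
SELECT p.name, COUNT(*) AS n FROM enrollments c JOIN courses p ON c.course_id = p.id GROUP BY p.id, p.name HAVING COUNT(*) >= 2

Execution result:
name | n
Economics 201 | 4
Physics 201 | 2
Music 101 | 3
Algorithms 201 | 2
Statistics 101 | 2
Calculus 201 | 2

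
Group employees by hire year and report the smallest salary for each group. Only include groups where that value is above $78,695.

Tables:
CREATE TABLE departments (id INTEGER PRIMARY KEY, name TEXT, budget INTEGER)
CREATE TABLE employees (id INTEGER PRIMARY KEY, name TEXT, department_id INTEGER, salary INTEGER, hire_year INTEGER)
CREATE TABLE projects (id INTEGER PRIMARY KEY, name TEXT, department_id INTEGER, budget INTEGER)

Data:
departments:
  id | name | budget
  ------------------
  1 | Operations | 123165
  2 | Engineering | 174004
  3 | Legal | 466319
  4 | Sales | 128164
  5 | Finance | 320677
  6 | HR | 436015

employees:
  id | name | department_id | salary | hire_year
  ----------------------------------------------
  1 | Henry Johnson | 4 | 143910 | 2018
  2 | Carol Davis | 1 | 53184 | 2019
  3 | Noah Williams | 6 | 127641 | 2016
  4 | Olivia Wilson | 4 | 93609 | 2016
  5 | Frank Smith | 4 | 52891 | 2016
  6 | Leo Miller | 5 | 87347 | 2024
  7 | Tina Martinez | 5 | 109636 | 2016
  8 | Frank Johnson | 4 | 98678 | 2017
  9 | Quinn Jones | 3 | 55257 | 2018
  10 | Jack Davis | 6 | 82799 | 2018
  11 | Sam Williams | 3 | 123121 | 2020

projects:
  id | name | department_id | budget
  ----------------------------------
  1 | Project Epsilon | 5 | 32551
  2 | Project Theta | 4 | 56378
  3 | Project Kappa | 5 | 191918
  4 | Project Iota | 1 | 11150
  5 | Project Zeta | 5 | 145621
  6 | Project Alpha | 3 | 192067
SELECT hire_year, MIN(salary) AS min_salary FROM employees GROUP BY hire_year HAVING MIN(salary) > 78695

Execution result:
hire_year | min_salary
2017 | 98678
2020 | 123121
2024 | 87347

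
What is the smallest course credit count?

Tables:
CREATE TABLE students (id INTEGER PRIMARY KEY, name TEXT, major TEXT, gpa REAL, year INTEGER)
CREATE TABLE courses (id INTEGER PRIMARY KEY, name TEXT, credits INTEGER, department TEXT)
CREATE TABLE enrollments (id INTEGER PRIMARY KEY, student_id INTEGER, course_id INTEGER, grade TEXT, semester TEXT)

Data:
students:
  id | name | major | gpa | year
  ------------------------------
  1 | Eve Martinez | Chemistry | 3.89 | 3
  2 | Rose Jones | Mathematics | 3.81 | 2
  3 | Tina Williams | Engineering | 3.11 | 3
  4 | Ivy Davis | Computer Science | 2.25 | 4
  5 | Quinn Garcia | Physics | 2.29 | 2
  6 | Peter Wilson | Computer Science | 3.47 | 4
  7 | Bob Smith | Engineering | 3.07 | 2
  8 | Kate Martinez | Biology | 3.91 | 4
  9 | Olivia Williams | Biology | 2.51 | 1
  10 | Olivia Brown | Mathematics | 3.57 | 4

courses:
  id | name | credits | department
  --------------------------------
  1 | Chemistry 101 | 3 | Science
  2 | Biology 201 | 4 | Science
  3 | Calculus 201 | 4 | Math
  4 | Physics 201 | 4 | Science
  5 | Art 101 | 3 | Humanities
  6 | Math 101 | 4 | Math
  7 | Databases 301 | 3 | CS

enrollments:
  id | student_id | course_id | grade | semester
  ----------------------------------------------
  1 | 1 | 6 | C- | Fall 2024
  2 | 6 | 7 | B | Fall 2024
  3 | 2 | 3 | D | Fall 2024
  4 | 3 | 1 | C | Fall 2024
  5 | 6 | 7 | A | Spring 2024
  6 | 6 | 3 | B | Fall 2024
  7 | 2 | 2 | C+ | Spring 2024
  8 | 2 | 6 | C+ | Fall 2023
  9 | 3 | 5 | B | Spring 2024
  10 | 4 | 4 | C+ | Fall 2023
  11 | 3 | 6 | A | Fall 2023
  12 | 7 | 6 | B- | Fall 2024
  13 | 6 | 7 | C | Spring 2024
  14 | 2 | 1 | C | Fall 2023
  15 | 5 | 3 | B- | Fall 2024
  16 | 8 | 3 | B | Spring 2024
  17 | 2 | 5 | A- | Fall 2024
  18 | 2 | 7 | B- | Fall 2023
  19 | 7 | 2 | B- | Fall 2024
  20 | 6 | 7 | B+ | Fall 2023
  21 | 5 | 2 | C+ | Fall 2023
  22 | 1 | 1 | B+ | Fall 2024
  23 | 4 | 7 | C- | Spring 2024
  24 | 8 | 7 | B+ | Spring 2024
SELECT MIN(credits) FROM courses

Execution result:
3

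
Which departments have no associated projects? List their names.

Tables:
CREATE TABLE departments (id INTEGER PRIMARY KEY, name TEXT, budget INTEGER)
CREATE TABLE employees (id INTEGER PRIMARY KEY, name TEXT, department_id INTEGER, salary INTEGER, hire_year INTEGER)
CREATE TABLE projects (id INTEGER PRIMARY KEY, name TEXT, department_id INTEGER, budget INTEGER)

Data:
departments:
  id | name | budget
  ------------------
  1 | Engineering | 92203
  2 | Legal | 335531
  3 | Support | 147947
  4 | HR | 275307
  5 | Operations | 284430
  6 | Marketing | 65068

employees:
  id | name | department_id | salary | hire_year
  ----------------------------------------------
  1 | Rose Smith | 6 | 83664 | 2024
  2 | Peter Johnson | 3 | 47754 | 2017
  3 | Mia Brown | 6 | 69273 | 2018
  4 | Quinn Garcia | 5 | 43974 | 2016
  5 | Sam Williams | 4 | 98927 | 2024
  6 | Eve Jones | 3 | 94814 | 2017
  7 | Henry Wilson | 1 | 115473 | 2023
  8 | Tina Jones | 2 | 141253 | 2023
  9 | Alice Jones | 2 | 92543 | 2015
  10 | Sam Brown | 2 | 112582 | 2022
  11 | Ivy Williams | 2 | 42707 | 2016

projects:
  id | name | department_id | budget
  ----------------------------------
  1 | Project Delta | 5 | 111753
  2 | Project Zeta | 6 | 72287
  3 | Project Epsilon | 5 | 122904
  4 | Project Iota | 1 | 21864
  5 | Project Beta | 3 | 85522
SELECT p.name FROM departments p LEFT JOIN projects c ON c.department_id = p.id WHERE c.id IS NULL

Execution result:
name
Legal
HR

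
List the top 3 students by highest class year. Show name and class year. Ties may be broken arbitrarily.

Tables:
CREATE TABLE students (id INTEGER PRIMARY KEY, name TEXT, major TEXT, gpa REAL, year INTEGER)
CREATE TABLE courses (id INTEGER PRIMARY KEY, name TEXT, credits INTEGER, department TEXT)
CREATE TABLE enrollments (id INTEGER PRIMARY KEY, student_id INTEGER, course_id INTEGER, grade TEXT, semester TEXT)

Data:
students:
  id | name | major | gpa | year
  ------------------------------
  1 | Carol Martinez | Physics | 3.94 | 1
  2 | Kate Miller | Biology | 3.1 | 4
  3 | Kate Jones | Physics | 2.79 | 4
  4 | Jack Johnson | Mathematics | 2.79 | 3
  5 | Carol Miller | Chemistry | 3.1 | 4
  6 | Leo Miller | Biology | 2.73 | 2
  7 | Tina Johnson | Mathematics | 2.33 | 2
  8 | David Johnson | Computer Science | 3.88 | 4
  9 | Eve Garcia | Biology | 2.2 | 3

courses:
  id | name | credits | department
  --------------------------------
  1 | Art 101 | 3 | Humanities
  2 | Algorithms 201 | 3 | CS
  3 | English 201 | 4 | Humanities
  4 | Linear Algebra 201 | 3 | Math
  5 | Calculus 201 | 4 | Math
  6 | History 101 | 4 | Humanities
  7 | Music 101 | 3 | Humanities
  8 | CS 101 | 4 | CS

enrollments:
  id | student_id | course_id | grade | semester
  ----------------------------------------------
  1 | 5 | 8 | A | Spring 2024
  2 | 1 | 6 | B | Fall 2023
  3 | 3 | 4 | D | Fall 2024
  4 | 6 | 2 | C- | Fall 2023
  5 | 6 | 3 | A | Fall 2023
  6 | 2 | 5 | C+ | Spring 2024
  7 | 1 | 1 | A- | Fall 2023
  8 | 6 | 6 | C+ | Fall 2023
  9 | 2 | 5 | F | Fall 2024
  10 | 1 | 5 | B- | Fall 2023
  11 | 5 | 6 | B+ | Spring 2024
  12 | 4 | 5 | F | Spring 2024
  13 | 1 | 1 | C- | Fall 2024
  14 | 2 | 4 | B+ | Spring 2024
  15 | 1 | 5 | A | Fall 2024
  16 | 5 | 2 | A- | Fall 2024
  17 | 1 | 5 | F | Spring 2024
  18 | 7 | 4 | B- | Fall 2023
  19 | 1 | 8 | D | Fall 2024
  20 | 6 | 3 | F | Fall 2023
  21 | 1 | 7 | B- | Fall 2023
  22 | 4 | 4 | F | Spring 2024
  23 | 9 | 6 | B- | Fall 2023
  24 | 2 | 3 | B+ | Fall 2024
SELECT name, year FROM students ORDER BY year DESC LIMIT 3

Execution result:
name | year
Kate Miller | 4
Kate Jones | 4
Carol Miller | 4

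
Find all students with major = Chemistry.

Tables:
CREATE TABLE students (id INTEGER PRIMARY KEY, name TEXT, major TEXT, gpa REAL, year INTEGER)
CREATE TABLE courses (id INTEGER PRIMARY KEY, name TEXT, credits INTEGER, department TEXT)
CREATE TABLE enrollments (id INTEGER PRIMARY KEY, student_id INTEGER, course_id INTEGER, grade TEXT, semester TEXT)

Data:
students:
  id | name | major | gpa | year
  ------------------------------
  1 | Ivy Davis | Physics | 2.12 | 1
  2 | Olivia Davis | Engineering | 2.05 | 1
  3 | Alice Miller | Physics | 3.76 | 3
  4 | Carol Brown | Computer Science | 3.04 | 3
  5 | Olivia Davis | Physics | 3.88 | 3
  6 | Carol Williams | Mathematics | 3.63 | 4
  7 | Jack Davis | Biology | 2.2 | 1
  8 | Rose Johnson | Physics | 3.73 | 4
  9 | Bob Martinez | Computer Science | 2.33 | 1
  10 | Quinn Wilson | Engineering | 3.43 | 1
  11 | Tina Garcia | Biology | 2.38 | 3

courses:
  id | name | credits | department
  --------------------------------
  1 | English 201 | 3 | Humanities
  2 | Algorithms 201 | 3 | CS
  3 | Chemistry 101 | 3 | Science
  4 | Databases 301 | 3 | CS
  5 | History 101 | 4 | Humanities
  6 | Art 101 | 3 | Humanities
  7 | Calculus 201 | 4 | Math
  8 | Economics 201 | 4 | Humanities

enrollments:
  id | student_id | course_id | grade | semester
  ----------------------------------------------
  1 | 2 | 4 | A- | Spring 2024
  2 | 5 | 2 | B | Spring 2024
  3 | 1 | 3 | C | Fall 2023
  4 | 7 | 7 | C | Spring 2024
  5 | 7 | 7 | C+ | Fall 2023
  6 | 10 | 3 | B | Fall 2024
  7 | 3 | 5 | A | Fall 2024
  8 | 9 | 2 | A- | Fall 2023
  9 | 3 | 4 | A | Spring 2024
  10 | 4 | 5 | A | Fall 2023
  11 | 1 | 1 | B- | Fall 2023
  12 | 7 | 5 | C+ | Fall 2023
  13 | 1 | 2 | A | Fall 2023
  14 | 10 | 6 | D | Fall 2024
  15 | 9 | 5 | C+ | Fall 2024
SELECT name, major FROM students WHERE major = 'Chemistry'

Execution result:
(no rows)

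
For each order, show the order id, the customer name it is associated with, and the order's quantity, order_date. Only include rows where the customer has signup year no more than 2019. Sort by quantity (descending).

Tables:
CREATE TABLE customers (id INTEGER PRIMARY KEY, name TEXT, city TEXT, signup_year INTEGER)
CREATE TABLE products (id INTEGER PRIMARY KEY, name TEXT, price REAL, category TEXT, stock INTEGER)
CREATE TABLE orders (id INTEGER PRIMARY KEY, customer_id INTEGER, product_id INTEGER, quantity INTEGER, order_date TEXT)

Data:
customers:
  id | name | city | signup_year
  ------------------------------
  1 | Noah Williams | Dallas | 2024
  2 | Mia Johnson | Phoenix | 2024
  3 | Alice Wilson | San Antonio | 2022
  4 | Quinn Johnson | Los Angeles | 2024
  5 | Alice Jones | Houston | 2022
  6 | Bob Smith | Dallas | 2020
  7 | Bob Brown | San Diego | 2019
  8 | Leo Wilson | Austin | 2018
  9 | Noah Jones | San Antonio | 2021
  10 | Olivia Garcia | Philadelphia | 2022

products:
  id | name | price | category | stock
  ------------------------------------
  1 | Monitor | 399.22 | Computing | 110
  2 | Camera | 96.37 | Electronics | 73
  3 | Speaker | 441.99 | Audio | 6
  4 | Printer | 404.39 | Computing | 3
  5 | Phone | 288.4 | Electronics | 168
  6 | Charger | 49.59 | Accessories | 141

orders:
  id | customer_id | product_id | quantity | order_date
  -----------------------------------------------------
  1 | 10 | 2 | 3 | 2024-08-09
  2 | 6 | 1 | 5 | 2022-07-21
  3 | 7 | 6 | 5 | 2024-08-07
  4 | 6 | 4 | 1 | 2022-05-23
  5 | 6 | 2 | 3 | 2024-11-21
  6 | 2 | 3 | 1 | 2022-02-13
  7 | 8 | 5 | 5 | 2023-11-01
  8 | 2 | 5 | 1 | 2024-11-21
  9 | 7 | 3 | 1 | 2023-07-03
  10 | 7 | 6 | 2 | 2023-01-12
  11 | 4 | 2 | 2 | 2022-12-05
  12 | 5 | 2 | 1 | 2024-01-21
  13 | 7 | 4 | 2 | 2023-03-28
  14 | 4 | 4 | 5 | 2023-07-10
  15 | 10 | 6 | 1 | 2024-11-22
SELECT c.id, p.name AS customer, c.quantity, c.order_date FROM orders c JOIN customers p ON c.customer_id = p.id WHERE p.signup_year <= 2019 ORDER BY c.quantity DESC

Execution result:
id | customer | quantity | order_date
3 | Bob Brown | 5 | 2024-08-07
7 | Leo Wilson | 5 | 2023-11-01
10 | Bob Brown | 2 | 2023-01-12
13 | Bob Brown | 2 | 2023-03-28
9 | Bob Brown | 1 | 2023-07-03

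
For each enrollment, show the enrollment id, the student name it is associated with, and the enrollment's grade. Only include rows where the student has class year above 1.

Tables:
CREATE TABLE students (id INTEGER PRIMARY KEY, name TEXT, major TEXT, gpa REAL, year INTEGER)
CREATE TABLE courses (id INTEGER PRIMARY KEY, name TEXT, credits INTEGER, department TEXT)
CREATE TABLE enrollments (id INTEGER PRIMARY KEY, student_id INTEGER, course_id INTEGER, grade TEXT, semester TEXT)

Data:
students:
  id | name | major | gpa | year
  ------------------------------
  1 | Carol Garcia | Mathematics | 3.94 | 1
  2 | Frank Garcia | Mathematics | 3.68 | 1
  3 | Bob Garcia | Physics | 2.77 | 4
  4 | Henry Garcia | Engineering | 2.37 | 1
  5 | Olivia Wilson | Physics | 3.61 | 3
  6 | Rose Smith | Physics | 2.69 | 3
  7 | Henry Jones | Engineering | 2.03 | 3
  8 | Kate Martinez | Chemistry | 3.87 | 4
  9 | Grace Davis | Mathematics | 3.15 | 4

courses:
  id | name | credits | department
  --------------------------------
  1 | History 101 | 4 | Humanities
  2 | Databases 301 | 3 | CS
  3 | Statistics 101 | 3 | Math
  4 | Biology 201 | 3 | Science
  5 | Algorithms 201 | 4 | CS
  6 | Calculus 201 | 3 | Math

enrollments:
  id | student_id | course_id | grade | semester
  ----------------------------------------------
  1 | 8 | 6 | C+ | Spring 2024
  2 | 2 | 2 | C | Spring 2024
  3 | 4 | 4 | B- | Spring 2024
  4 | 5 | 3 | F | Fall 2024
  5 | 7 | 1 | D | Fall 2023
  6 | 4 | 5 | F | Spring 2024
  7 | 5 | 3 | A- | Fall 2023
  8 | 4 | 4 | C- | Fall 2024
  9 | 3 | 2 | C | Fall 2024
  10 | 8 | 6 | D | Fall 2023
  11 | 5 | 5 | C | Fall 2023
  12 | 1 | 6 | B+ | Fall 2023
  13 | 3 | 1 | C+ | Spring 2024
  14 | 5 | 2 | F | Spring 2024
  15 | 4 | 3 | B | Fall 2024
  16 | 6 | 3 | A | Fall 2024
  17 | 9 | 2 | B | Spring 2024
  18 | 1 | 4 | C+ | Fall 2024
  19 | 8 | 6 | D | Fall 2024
SELECT c.id, p.name AS student, c.grade FROM enrollments c JOIN students p ON c.student_id = p.id WHERE p.year > 1

Execution result:
id | student | grade
1 | Kate Martinez | C+
4 | Olivia Wilson | F
5 | Henry Jones | D
7 | Olivia Wilson | A-
9 | Bob Garcia | C
10 | Kate Martinez | D
11 | Olivia Wilson | C
13 | Bob Garcia | C+
14 | Olivia Wilson | F
16 | Rose Smith | A
17 | Grace Davis | B
19 | Kate Martinez | D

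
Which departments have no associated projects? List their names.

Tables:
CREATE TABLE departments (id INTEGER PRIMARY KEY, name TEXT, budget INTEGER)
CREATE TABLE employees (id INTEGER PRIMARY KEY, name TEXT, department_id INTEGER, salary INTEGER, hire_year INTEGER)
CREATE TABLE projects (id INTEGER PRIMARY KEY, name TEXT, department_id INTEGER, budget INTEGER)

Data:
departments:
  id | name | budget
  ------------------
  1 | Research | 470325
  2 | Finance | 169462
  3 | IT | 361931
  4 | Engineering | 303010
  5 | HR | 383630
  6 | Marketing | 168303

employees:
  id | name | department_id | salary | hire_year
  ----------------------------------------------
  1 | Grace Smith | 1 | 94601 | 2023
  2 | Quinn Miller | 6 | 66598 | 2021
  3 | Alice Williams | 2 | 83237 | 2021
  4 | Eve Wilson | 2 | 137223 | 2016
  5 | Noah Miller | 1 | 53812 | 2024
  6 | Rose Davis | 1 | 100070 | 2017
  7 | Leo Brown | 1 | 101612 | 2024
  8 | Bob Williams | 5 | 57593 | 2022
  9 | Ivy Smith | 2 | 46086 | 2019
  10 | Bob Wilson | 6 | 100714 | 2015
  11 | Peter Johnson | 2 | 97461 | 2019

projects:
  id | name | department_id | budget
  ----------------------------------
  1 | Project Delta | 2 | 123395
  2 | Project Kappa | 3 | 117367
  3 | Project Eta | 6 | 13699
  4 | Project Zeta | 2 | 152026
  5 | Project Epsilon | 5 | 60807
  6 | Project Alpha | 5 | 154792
SELECT p.name FROM departments p LEFT JOIN projects c ON c.department_id = p.id WHERE c.id IS NULL

Execution result:
name
Research
Engineering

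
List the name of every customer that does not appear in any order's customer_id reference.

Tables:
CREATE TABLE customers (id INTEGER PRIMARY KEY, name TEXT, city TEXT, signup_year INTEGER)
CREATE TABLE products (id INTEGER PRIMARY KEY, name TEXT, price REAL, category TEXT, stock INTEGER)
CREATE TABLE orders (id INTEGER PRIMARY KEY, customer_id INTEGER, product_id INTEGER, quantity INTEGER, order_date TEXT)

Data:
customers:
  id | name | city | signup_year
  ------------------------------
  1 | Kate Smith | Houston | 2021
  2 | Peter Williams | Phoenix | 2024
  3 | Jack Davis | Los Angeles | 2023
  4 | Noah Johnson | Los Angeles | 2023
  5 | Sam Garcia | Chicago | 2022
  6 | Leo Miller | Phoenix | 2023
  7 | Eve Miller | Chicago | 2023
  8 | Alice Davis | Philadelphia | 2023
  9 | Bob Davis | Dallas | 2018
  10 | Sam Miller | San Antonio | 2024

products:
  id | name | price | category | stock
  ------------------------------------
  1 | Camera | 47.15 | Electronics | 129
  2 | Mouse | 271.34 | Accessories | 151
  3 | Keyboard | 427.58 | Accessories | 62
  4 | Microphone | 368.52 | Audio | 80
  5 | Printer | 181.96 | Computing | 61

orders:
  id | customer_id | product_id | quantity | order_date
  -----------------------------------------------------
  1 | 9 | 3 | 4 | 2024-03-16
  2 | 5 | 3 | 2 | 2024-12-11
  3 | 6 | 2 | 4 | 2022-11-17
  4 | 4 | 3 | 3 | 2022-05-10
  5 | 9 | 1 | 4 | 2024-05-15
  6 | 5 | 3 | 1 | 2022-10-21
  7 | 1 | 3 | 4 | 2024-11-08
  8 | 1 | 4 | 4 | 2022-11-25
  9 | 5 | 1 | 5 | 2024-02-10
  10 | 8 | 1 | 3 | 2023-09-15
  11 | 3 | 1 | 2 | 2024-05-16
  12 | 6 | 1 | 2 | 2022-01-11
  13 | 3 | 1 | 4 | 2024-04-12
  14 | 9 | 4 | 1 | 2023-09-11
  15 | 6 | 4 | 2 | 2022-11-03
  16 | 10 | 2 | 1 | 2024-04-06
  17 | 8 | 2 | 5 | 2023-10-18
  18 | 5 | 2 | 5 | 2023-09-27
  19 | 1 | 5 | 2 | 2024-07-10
SELECT p.name FROM customers p LEFT JOIN orders c ON c.customer_id = p.id WHERE c.id IS NULL

Execution result:
name
Peter Williams
Eve Miller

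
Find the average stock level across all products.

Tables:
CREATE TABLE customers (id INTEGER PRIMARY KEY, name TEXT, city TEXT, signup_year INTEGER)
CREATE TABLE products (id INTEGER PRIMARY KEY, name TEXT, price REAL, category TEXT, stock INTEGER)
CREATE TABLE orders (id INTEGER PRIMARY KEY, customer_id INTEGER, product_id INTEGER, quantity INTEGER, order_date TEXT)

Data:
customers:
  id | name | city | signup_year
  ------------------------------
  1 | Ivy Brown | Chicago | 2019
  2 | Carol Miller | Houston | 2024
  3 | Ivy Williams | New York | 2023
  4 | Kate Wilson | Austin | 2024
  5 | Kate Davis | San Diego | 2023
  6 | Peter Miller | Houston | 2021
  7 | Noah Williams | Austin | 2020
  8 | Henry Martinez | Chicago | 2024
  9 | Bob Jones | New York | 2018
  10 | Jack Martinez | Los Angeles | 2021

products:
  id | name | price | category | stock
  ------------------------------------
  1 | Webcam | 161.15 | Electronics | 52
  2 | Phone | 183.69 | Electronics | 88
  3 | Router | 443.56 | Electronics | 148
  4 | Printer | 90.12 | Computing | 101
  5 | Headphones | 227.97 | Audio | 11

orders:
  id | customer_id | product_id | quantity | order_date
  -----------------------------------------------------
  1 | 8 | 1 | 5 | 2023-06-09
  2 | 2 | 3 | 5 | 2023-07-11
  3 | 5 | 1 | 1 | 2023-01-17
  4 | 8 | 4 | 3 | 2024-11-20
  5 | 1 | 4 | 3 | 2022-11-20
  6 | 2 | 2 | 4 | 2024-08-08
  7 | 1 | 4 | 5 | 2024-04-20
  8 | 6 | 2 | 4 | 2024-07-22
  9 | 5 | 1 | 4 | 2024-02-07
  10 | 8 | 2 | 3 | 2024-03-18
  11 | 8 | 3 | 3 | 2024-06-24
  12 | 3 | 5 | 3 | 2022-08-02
SELECT AVG(stock) FROM products

Execution result:
80.00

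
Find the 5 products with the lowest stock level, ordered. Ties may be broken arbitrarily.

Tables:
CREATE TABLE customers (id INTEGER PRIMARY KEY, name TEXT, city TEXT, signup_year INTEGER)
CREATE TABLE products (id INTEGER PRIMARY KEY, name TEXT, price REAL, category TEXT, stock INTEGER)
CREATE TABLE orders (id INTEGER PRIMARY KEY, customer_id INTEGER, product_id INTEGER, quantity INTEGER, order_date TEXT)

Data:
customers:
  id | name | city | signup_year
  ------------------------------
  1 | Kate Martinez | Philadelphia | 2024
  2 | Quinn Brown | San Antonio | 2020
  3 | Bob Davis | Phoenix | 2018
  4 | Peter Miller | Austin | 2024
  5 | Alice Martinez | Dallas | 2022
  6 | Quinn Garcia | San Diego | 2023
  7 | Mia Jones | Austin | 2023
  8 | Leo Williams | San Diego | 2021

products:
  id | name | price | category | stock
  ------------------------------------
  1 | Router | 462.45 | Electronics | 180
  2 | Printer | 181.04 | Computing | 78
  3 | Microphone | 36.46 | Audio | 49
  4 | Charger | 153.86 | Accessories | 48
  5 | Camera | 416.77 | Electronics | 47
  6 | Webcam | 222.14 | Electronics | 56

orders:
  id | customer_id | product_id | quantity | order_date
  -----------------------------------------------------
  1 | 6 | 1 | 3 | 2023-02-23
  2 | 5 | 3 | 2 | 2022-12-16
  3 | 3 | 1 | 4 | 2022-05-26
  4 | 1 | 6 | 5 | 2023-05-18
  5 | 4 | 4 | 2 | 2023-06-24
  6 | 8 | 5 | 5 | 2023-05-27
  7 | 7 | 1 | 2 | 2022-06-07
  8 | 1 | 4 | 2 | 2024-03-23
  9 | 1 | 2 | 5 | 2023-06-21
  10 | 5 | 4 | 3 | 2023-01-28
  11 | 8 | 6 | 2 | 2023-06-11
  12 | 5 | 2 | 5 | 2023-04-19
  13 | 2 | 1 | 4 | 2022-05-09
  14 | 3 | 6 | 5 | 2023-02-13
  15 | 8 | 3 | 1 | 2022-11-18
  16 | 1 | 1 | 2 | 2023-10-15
SELECT name, stock FROM products ORDER BY stock ASC LIMIT 5

Execution result:
name | stock
Camera | 47
Charger | 48
Microphone | 49
Webcam | 56
Printer | 78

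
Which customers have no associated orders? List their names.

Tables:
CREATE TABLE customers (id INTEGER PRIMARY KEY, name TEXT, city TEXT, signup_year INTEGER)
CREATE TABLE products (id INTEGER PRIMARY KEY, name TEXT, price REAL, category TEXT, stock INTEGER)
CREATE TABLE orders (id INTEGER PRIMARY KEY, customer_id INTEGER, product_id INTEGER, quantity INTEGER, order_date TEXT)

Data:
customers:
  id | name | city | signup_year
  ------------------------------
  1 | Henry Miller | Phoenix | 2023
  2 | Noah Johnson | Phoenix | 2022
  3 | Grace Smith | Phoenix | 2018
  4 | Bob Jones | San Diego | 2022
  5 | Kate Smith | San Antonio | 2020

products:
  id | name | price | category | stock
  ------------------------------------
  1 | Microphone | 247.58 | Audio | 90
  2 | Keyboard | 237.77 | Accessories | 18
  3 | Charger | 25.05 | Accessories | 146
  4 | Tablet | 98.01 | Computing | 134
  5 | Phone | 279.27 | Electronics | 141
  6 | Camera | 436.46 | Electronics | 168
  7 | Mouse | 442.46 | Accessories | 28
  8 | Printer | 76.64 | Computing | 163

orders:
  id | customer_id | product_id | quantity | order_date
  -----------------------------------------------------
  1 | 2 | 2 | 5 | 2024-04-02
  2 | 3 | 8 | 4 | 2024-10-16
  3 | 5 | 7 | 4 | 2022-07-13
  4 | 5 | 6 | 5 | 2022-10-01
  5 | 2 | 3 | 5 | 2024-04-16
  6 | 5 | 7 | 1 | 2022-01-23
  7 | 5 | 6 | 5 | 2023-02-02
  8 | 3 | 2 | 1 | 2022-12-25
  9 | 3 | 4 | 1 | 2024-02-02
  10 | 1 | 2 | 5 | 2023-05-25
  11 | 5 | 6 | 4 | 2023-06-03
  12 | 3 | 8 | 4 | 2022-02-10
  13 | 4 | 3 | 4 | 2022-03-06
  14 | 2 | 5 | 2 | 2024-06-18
SELECT p.name FROM customers p LEFT JOIN orders c ON c.customer_id = p.id WHERE c.id IS NULL

Execution result:
(no rows)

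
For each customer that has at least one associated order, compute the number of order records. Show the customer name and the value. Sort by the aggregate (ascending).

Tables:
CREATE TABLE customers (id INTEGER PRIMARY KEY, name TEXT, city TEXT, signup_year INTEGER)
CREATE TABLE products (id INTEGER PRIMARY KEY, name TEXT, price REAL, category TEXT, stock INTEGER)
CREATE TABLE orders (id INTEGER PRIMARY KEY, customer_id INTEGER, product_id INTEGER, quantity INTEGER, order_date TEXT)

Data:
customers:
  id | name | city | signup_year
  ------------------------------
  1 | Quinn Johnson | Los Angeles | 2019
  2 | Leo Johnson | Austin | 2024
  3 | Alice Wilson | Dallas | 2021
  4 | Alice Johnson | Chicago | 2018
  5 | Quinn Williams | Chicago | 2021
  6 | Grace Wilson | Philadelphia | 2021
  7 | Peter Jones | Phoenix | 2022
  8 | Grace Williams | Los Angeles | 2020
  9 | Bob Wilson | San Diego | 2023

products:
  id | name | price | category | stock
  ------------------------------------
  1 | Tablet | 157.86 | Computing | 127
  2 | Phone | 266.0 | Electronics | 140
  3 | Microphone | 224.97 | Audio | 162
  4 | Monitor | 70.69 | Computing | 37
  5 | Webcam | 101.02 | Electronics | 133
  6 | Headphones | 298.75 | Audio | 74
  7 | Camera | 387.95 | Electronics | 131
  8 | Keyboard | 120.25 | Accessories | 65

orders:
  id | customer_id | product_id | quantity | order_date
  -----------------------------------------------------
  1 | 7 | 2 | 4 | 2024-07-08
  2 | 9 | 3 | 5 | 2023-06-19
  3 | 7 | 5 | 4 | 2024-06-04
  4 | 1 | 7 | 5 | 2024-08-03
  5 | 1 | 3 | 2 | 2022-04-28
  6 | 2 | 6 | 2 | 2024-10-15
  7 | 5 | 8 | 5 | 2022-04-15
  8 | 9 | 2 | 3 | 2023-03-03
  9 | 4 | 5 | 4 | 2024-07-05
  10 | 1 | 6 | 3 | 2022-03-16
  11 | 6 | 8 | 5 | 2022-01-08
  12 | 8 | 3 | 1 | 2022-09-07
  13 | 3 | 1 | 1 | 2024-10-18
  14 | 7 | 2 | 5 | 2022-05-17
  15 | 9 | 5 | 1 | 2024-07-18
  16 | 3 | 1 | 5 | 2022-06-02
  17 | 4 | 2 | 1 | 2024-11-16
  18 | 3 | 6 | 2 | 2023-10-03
SELECT p.name, COUNT(*) AS n FROM orders c JOIN customers p ON c.customer_id = p.id GROUP BY p.id, p.name ORDER BY n ASC

Execution result:
name | n
Leo Johnson | 1
Quinn Williams | 1
Grace Wilson | 1
Grace Williams | 1
Alice Johnson | 2
Quinn Johnson | 3
Alice Wilson | 3
Peter Jones | 3
Bob Wilson | 3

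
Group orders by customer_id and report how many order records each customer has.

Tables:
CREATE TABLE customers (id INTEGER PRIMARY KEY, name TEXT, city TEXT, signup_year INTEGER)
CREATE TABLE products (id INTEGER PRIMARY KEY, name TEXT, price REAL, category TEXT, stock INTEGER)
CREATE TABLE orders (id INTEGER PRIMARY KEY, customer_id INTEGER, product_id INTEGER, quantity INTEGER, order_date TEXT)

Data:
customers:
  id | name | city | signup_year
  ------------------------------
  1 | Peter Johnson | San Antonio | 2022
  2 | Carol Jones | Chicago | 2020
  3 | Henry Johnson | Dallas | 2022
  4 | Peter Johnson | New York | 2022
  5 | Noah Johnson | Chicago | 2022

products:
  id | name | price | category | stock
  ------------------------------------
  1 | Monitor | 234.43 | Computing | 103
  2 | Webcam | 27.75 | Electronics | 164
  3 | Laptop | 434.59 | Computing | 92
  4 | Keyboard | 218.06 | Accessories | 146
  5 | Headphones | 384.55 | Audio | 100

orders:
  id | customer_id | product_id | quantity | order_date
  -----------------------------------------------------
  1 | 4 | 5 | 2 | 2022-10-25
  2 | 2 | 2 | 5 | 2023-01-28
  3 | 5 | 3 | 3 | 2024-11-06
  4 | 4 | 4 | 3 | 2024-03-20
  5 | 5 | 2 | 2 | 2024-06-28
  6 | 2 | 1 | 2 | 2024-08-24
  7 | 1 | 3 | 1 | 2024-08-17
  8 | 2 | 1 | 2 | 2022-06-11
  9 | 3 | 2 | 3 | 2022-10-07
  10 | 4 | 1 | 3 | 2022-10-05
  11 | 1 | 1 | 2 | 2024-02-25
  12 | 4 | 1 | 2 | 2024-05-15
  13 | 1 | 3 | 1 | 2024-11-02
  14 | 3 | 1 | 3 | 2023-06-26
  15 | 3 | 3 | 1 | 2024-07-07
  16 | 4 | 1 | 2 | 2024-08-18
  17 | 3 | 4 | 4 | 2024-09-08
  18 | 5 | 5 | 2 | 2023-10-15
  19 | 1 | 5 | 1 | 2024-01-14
SELECT customer_id, COUNT(*) AS order_count FROM orders GROUP BY customer_id

Execution result:
customer_id | order_count
1 | 4
2 | 3
3 | 4
4 | 5
5 | 3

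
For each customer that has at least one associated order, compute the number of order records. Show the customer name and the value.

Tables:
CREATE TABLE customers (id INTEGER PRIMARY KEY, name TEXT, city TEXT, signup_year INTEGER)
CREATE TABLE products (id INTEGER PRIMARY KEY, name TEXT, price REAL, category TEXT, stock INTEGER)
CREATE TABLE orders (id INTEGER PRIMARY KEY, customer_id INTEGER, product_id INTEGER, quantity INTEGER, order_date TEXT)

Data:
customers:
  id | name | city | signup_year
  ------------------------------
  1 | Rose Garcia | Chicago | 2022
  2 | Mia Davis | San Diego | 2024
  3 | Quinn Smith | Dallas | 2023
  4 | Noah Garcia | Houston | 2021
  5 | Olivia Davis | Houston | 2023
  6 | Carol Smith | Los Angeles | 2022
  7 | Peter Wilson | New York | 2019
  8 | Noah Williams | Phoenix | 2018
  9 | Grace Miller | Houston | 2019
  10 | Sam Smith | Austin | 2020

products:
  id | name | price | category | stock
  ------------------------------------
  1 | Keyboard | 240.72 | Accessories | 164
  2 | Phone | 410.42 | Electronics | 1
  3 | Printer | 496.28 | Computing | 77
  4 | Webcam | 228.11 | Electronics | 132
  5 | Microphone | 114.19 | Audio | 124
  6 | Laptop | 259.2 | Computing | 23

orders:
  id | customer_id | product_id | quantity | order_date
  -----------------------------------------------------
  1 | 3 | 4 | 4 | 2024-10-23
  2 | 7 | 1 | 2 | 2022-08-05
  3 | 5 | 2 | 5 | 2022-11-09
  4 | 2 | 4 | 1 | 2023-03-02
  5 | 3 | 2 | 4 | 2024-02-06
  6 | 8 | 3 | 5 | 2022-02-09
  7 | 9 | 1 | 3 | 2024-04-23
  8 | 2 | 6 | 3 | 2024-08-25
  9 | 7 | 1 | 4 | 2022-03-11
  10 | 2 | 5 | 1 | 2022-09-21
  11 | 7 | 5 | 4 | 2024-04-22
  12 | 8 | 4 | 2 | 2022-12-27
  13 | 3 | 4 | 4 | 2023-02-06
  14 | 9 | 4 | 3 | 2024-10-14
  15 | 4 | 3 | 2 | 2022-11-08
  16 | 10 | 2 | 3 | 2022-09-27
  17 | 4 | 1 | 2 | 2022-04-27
SELECT p.name, COUNT(*) AS n FROM orders c JOIN customers p ON c.customer_id = p.id GROUP BY p.id, p.name

Execution result:
name | n
Mia Davis | 3
Quinn Smith | 3
Noah Garcia | 2
Olivia Davis | 1
Peter Wilson | 3
Noah Williams | 2
Grace Miller | 2
Sam Smith | 1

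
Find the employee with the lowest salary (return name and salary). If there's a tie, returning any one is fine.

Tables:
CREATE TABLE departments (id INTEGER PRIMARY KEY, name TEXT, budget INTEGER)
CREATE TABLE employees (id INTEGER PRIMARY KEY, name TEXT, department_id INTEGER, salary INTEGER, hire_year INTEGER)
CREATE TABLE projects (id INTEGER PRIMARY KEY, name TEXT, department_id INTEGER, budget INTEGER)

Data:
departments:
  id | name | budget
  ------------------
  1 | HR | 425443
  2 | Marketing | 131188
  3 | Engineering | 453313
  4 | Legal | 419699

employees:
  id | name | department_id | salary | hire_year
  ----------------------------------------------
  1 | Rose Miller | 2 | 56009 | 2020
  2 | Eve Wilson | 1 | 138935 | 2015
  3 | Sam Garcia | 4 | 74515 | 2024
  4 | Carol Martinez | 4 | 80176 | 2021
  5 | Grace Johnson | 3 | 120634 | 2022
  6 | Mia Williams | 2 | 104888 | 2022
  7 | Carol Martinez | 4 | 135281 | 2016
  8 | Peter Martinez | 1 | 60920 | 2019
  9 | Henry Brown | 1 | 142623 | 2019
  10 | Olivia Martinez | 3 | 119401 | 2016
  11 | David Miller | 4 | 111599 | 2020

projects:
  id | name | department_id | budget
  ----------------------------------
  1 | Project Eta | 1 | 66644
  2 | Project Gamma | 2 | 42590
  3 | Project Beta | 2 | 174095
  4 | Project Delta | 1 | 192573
SELECT name, salary FROM employees ORDER BY salary ASC LIMIT 1

Execution result:
name | salary
Rose Miller | 56009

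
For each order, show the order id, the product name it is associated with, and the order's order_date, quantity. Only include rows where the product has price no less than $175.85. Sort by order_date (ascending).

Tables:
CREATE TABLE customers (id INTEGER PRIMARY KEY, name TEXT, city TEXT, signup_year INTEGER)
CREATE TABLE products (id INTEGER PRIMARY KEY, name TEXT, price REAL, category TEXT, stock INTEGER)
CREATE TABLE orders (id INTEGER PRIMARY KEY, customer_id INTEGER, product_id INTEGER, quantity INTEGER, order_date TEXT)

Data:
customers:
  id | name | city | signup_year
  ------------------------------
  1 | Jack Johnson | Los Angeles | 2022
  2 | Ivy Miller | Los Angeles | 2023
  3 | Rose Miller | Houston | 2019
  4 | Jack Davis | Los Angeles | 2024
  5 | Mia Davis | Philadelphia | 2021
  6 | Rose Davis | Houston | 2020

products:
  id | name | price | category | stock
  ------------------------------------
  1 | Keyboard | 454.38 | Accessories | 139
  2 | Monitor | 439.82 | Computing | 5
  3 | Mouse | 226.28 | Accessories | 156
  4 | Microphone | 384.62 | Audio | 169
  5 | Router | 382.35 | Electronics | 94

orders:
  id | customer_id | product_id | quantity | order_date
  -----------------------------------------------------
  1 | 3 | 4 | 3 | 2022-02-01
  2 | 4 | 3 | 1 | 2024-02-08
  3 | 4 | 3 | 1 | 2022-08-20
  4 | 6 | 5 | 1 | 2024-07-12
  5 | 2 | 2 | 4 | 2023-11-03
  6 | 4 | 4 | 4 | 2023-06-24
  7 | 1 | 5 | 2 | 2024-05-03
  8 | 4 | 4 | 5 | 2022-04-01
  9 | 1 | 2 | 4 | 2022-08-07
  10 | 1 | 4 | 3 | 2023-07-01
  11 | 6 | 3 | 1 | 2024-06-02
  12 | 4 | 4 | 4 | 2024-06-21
SELECT c.id, p.name AS product, c.order_date, c.quantity FROM orders c JOIN products p ON c.product_id = p.id WHERE p.price >= 175.85 ORDER BY c.order_date ASC

Execution result:
id | product | order_date | quantity
1 | Microphone | 2022-02-01 | 3
8 | Microphone | 2022-04-01 | 5
9 | Monitor | 2022-08-07 | 4
3 | Mouse | 2022-08-20 | 1
6 | Microphone | 2023-06-24 | 4
10 | Microphone | 2023-07-01 | 3
5 | Monitor | 2023-11-03 | 4
2 | Mouse | 2024-02-08 | 1
7 | Router | 2024-05-03 | 2
11 | Mouse | 2024-06-02 | 1
12 | Microphone | 2024-06-21 | 4
4 | Router | 2024-07-12 | 1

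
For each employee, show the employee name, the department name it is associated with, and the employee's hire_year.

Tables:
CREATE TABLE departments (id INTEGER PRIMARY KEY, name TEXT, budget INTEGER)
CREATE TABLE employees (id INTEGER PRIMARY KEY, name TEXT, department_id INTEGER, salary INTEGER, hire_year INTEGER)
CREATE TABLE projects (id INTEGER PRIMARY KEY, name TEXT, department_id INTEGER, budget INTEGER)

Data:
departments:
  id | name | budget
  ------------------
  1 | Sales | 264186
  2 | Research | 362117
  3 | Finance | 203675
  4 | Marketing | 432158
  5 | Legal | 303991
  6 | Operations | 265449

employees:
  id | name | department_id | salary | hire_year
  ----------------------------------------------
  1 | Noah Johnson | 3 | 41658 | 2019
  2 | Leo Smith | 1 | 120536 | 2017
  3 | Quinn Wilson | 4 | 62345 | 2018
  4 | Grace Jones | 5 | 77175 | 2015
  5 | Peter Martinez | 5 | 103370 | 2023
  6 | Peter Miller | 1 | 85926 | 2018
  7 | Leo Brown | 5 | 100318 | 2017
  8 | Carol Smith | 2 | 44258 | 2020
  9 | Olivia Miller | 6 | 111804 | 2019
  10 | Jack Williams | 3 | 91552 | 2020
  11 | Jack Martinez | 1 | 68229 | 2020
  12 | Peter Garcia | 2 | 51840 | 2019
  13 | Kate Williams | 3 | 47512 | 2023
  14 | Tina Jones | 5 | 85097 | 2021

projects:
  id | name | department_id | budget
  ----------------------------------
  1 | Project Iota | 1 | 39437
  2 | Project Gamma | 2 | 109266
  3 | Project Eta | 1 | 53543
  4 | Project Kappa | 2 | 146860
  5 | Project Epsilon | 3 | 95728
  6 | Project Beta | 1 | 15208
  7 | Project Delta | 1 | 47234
SELECT c.name, p.name AS department, c.hire_year FROM employees c JOIN departments p ON c.department_id = p.id

Execution result:
name | department | hire_year
Noah Johnson | Finance | 2019
Leo Smith | Sales | 2017
Quinn Wilson | Marketing | 2018
Grace Jones | Legal | 2015
Peter Martinez | Legal | 2023
Peter Miller | Sales | 2018
Leo Brown | Legal | 2017
Carol Smith | Research | 2020
Olivia Miller | Operations | 2019
Jack Williams | Finance | 2020
Jack Martinez | Sales | 2020
Peter Garcia | Research | 2019
Kate Williams | Finance | 2023
Tina Jones | Legal | 2021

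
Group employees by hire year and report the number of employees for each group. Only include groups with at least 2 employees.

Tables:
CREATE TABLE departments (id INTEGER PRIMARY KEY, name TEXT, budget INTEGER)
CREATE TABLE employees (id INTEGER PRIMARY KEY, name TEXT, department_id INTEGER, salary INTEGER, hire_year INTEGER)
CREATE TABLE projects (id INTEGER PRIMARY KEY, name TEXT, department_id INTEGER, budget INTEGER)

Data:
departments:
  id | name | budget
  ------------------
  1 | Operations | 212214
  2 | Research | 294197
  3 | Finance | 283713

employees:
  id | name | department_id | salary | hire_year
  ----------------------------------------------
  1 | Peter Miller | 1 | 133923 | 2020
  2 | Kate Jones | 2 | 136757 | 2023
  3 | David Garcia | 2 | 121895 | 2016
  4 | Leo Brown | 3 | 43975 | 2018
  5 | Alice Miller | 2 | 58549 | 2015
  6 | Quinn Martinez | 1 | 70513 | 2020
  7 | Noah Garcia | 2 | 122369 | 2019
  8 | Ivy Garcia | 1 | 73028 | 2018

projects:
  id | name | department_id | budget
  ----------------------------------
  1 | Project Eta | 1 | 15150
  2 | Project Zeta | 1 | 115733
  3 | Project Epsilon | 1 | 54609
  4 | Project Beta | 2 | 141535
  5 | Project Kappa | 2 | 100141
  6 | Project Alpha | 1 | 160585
SELECT hire_year, COUNT(*) AS n FROM employees GROUP BY hire_year HAVING COUNT(*) >= 2

Execution result:
hire_year | n
2018 | 2
2020 | 2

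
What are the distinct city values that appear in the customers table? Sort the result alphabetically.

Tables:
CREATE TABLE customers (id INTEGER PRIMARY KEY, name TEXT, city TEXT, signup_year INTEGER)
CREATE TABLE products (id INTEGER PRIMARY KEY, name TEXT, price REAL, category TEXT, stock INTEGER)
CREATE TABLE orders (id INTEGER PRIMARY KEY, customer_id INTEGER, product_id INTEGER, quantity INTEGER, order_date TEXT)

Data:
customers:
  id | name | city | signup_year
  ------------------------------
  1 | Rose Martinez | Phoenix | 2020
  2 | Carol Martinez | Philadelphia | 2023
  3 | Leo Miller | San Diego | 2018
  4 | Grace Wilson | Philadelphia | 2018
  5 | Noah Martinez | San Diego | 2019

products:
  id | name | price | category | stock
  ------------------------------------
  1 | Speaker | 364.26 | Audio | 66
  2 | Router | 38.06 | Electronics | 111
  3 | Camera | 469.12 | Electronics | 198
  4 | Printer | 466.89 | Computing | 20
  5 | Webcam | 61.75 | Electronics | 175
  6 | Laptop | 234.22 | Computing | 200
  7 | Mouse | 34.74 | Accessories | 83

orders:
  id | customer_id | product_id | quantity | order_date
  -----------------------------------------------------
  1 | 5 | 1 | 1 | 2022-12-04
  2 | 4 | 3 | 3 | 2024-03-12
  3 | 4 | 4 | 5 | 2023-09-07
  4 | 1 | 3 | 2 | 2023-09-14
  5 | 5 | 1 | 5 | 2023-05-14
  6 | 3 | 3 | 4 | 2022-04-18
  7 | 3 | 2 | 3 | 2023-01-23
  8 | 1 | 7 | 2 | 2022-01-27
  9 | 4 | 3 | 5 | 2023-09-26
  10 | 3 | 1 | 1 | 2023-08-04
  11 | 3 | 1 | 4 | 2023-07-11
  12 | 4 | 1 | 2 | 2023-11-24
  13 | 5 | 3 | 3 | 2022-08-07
SELECT DISTINCT city FROM customers ORDER BY city

Execution result:
city
Philadelphia
Phoenix
San Diego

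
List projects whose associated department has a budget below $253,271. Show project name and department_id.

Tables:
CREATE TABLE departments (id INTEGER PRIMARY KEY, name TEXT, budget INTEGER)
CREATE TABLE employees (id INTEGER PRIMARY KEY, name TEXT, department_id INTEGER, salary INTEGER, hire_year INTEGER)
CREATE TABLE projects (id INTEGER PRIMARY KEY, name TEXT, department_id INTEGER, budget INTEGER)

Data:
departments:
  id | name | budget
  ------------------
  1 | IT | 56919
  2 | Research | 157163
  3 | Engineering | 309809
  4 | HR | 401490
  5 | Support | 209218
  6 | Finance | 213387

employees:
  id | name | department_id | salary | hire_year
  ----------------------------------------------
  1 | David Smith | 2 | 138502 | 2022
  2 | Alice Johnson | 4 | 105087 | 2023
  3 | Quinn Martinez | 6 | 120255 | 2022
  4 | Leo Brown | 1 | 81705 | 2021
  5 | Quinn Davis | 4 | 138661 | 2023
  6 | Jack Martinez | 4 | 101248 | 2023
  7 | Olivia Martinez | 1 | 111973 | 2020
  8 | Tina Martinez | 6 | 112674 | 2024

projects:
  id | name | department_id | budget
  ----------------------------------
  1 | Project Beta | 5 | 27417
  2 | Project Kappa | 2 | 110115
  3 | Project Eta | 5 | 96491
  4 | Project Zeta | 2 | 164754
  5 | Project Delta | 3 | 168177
SELECT name, department_id FROM projects WHERE department_id IN (SELECT id FROM departments WHERE budget < 253271)

Execution result:
name | department_id
Project Beta | 5
Project Kappa | 2
Project Eta | 5
Project Zeta | 2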